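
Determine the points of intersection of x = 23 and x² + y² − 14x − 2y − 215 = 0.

The line gives x = 23. Substituting into the circle:
y² − 2y − 8 = 0
y = 4 or y = −2, giving (23, 4) and (23, −2).

(23, −2) and (23, 4)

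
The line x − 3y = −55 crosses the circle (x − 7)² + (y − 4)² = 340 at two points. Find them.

Substitute y = (55 + x)/3:
10x² − 40x − 770 = 0  ⟹  x² − 4x − 77 = 0
x = 11 or x = −7, giving (11, 22) and (−7, 16).

(−7, 16) and (11, 22)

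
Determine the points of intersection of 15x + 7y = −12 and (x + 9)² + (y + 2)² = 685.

Substitute y = (−12 − 15x)/7:
274x² + 822x − 29592 = 0  ⟹  x² + 3x − 108 = 0
x = 9 or x = −12, giving (9, −21) and (−12, 24).

(−12, 24) and (9, −21)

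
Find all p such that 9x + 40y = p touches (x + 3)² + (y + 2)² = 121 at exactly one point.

p = −558 or p = 344

For a tangent, require d(centre, line) = r = 11.
|9·(−3) + 40·(−2) − p| / √1681 = 11
|p − (−107)| = 11·41, so p = 344 or p = −558.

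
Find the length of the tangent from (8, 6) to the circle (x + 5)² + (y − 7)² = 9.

√161

Centre (−5, 7), r² = 9. |PO|² = (13)² + (−1)² = 170.
By the tangent–radius right angle, tangent length = √(|PO|² − r²) = √161.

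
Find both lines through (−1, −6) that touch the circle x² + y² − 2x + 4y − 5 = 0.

Let a tangent through (−1, −6) have slope m. Its distance from (1, −2) must equal √10:
[m·(2) − (4)]² = 10(m² + 1)
3m² + 8m − 3 = 0, so m = 1/3 or m = −3.
With m = 1/3: x − 3y = 17. With m = −3: 3x + y = −9.

x − 3y = 17 and 3x + y = −9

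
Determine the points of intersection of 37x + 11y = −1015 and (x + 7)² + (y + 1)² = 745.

(−31, 12) and (−20, −25)

From the line, y = (−1015 − 37x)/11. Substituting:
1490x² + 75990x + 923800 = 0  ⟹  x² + 51x + 620 = 0
x = −20 or x = −31, giving (−20, −25) and (−31, 12).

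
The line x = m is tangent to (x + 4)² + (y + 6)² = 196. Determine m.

Tangency holds when the distance from the centre (−4, −6) to the line equals the radius 14:
|1·(−4) + 0·(−6) − m| / √1 = 14
|m − (−4)| = 14, so m = 10 or m = −18.

m = −18 or m = 10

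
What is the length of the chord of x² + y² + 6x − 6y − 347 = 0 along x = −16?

The distance from (−3, 3) to the line is 13, and r² = 365.
Half the chord is √(r² − d²) = √(196), so the full chord is 28.

28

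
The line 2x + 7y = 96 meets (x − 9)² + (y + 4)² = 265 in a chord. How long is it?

Centre (9, −4), r² = 265. Perpendicular distance d from centre to line = |−106| / √53 = 106/√53.
Half the chord is √(r² − d²) = √(53), so the full chord is 2√53.

2√53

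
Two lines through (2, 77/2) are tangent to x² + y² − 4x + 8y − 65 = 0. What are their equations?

A line y − (77/2) = m(x − (2)) is tangent when its distance from (2, −4) is √85:
[m·(0) − (−85/2)]² = 85(m² + 1)
4m² − 81 = 0, so m = −9/2 or m = 9/2.
With m = −9/2: 9x + 2y = 95. With m = 9/2: 9x − 2y = −59.

9x + 2y = 95 and 9x − 2y = −59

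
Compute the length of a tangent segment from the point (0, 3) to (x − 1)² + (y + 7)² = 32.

√69

Centre (1, −7), r² = 32. |PO|² = (−1)² + (10)² = 101.
By the tangent–radius right angle, tangent length = √(|PO|² − r²) = √69.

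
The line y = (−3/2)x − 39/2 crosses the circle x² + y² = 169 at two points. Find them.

(−13, 0) and (−5, −12)

From the line, y = (−39 − 3x)/2. Substituting:
13x² + 234x + 845 = 0  ⟹  x² + 18x + 65 = 0
x = −5 or x = −13, giving (−5, −12) and (−13, 0).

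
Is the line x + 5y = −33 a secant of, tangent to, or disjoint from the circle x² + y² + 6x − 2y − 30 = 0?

Substituting the line into the circle gives 26x² + 226x + 669 = 0.
Discriminant = (226)² − 4·26·(669) = −18500 < 0.
No real roots: the line does not meet the circle.

disjoint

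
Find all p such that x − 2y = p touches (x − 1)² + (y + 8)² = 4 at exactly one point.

Tangency holds when the distance from the centre (1, −8) to the line equals the radius 2:
|1·1 − 2·(−8) − p| / √5 = 2
|p − (17)| = 2√5.

p = 17 ± 2√5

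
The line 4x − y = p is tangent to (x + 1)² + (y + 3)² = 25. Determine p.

p = −1 ± 5√17

The line touches the circle iff its distance from (−1, −3) is 5:
|4·(−1) − 1·(−3) − p| / √17 = 5
|p − (−1)| = 5√17.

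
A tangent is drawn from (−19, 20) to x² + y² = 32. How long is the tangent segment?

The centre is (0, 0) and r = 4√2. The square of the distance from P to the centre is 361 + 400 = 761.
Power of the point: PT² = |PO|² − r² = 729, so PT = 27.

27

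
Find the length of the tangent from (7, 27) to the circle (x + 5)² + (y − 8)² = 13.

2√123

With centre O = (−5, 8), |OP|² = 505 and r² = 13.
Power of the point: PT² = |PO|² − r² = 492, so PT = 2√123.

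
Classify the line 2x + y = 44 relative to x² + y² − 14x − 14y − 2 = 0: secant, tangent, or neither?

neither

Substituting the line into the circle gives 5x² − 162x + 1318 = 0.
Δ = 26244 − 26360 = −116.
No real roots: the line does not meet the circle.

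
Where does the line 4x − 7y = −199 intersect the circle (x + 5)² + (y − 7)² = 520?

From the line, y = (199 + 4x)/7. Substituting:
65x² + 1690x − 1755 = 0  ⟹  x² + 26x − 27 = 0
x = 1 or x = −27, giving (1, 29) and (−27, 13).

(−27, 13) and (1, 29)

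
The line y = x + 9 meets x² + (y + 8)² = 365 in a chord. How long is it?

Express y = x + 9 and substitute into the circle:
2x² + 34x − 76 = 0  ⟹  x² + 17x − 38 = 0
x = 2 or x = −19, giving (2, 11) and (−19, −10).
Chord length = distance between (2, 11) and (−19, −10) = √882 = 21√2.

21√2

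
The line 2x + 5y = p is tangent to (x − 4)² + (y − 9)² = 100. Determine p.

p = 53 ± 10√29

For a tangent, require d(centre, line) = r = 10.
|2·4 + 5·9 − p| / √29 = 10
|p − (53)| = 10√29.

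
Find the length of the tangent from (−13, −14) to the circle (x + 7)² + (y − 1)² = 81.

Centre (−7, 1), r² = 81. |PO|² = (−6)² + (−15)² = 261.
By the tangent–radius right angle, tangent length = √(|PO|² − r²) = √180 = 6√5.

6√5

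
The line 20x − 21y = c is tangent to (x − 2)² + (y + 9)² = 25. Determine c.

For a tangent, require d(centre, line) = r = 5.
|20·2 − 21·(−9) − c| / √841 = 5
|c − (229)| = 5·29, so c = 374 or c = 84.

c = 84 or c = 374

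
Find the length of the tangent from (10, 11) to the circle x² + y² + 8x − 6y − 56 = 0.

The centre is (−4, 3) and r = 9. The square of the distance from P to the centre is 196 + 64 = 260.
By the tangent–radius right angle, tangent length = √(|PO|² − r²) = √179.

√179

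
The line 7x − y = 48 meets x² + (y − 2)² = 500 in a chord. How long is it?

30√2

Centre (0, 2), r² = 500. Perpendicular distance d from centre to line = |−50| / √50 = 50/√50.
Chord = 2√(r² − d²) = 2·√(450) = 30√2.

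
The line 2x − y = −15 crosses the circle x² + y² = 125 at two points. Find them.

From the line, y = 2x + 15. Substituting:
5x² + 60x + 100 = 0  ⟹  x² + 12x + 20 = 0
x = −2 or x = −10, giving (−2, 11) and (−10, −5).

(−10, −5) and (−2, 11)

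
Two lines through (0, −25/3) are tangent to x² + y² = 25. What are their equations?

Let a tangent through (0, −25/3) have slope m. Its distance from (0, 0) must equal 5:
[m·(0) − (25/3)]² = 25(m² + 1)
9m² − 16 = 0, so m = −4/3 or m = 4/3.
Through (0, −25/3) these give 4x + 3y = −25 and 4x − 3y = 25.

4x + 3y = −25 and 4x − 3y = 25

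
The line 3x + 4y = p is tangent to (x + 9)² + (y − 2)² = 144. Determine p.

Tangency holds when the distance from the centre (−9, 2) to the line equals the radius 12:
|3·(−9) + 4·2 − p| / √25 = 12
|p − (−19)| = 12·5, so p = 41 or p = −79.

p = −79 or p = 41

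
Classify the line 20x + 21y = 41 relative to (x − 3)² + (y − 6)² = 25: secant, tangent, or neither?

Substituting the line into the circle gives 841x² + 754x + 169 = 0.
Δ = 568516 − 568516 = 0.
A repeated root: the line is tangent.

tangent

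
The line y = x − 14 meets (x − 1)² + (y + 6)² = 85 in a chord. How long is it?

Centre (1, −6), r² = 85. Perpendicular distance d from centre to line = |−7| / √2 = 7/√2.
Chord = 2√(r² − d²) = 2·√(121/2) = 11√2.

11√2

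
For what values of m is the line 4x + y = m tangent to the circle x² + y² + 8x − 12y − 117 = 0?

The line touches the circle iff its distance from (−4, 6) is 13:
|4·(−4) + 1·6 − m| / √17 = 13
|m − (−10)| = 13√17.

m = −10 ± 13√17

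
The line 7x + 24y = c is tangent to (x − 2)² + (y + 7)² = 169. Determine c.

c = −479 or c = 171

For a tangent, require d(centre, line) = r = 13.
|7·2 + 24·(−7) − c| / √625 = 13
|c − (−154)| = 13·25, so c = 171 or c = −479.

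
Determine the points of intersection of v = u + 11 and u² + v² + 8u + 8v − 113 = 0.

Substitute v = u + 11:
2u² + 38u + 96 = 0  ⟹  u² + 19u + 48 = 0
u = −3 or u = −16, giving (−3, 8) and (−16, −5).

(−16, −5) and (−3, 8)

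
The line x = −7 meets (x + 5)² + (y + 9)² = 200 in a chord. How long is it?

The distance from (−5, −9) to the line is 2, and r² = 200.
Half the chord is √(r² − d²) = √(196), so the full chord is 28.

28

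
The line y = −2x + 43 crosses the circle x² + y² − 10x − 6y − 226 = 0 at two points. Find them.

Express y = −2x + 43 and substitute into the circle:
5x² − 170x + 1365 = 0  ⟹  x² − 34x + 273 = 0
x = 21 or x = 13, giving (21, 1) and (13, 17).

(13, 17) and (21, 1)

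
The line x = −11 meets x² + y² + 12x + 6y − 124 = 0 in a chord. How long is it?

24

The line gives x = −11. Substituting into the circle:
y² + 6y − 135 = 0
y = 9 or y = −15, giving (−11, 9) and (−11, −15).
Chord length = distance between (−11, 9) and (−11, −15) = √576 = 24.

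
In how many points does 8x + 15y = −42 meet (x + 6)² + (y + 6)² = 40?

Centre (−6, −6), r² = 40. Distance² from centre to line = (−96)²/289 = 9216/289.
Since d² < r², the line cuts the circle twice.

2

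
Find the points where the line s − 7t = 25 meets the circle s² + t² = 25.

Express t = (−25 + s)/7 and substitute into the circle:
50s² − 50s − 600 = 0  ⟹  s² − s − 12 = 0
s = 4 or s = −3, giving (4, −3) and (−3, −4).

(−3, −4) and (4, −3)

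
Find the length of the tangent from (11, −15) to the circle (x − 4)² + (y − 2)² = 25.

√313

With centre O = (4, 2), |OP|² = 338 and r² = 25.
By the tangent–radius right angle, tangent length = √(|PO|² − r²) = √313.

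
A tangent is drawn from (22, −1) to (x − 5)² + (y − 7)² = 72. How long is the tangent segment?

√281

With centre O = (5, 7), |OP|² = 353 and r² = 72.
The tangent meets the radius at right angles, so tangent² = |PO|² − r² = 353 − 72 = 281.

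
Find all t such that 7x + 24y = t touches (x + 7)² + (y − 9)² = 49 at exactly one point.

The line touches the circle iff its distance from (−7, 9) is 7:
|7·(−7) + 24·9 − t| / √625 = 7
|t − (167)| = 7·25, so t = 342 or t = −8.

t = −8 or t = 342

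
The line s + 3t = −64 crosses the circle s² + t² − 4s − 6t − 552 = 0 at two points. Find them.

From the line, t = (−64 − s)/3. Substituting:
10s² + 110s + 280 = 0  ⟹  s² + 11s + 28 = 0
s = −4 or s = −7, giving (−4, −20) and (−7, −19).

(−7, −19) and (−4, −20)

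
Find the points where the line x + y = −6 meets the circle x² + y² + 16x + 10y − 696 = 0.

(−24, 18) and (15, −21)

Express y = −x − 6 and substitute into the circle:
2x² + 18x − 720 = 0  ⟹  x² + 9x − 360 = 0
x = 15 or x = −24, giving (15, −21) and (−24, 18).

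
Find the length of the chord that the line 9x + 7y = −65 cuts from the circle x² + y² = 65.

√130

The distance from (0, 0) to the line is 65/√130, and r² = 65.
Chord = 2√(r² − d²) = 2·√(65/2) = √130.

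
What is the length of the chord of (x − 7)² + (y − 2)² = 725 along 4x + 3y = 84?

50

Centre (7, 2), r² = 725. Perpendicular distance d from centre to line = |−50| / √25 = 50/√25.
Half the chord is √(r² − d²) = √(625), so the full chord is 50.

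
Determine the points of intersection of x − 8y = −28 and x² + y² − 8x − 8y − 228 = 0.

From the line, y = (28 + x)/8. Substituting:
65x² − 520x − 15600 = 0  ⟹  x² − 8x − 240 = 0
x = 20 or x = −12, giving (20, 6) and (−12, 2).

(−12, 2) and (20, 6)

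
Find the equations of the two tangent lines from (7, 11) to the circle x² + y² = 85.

2x − 9y = −85 and 9x + 2y = 85

Let a tangent through (7, 11) have slope m. Its distance from (0, 0) must equal √85:
(−7m − (−11))² = 85(m² + 1)
18m² + 77m − 18 = 0, so m = 2/9 or m = −9/2.
With m = 2/9: 2x − 9y = −85. With m = −9/2: 9x + 2y = 85.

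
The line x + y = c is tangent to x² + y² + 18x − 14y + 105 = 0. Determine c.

c = −2 ± 5√2

For a tangent, require d(centre, line) = r = 5.
|1·(−9) + 1·7 − c| / √2 = 5
|c − (−2)| = 5√2.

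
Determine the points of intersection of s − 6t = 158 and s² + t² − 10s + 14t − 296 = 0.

(2, −26) and (14, −24)

Express t = (−158 + s)/6 and substitute into the circle:
37s² − 592s + 1036 = 0  ⟹  s² − 16s + 28 = 0
s = 14 or s = 2, giving (14, −24) and (2, −26).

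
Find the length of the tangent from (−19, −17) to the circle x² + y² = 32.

√618

The centre is (0, 0) and r = 4√2. The square of the distance from P to the centre is 361 + 289 = 650.
By the tangent–radius right angle, tangent length = √(|PO|² − r²) = √618.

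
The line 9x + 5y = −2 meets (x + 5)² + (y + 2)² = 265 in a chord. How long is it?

3√106

The distance from (−5, −2) to the line is 53/√106, and r² = 265.
Half the chord is √(r² − d²) = √(477/2), so the full chord is 3√106.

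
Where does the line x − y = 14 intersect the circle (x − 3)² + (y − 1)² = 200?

(1, −13) and (17, 3)

Express y = x − 14 and substitute into the circle:
2x² − 36x + 34 = 0  ⟹  x² − 18x + 17 = 0
x = 17 or x = 1, giving (17, 3) and (1, −13).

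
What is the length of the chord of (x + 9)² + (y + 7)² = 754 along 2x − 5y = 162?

Express y = (−162 + 2x)/5 and substitute into the circle:
29x² − 58x − 696 = 0  ⟹  x² − 2x − 24 = 0
x = 6 or x = −4, giving (6, −30) and (−4, −34).
|(6, −30) − (−4, −34)| = √((10)² + (4)²) = 2√29.

2√29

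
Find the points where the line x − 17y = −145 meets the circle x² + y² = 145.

From the line, y = (145 + x)/17. Substituting:
290x² + 290x − 20880 = 0  ⟹  x² + x − 72 = 0
x = 8 or x = −9, giving (8, 9) and (−9, 8).

(−9, 8) and (8, 9)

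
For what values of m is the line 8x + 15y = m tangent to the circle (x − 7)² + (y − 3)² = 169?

For a tangent, require d(centre, line) = r = 13.
|8·7 + 15·3 − m| / √289 = 13
|m − (101)| = 13·17, so m = 322 or m = −120.

m = −120 or m = 322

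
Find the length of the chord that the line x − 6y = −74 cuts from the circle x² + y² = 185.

From the line, y = (74 + x)/6. Substituting:
37x² + 148x − 1184 = 0  ⟹  x² + 4x − 32 = 0
x = 4 or x = −8, giving (4, 13) and (−8, 11).
|(4, 13) − (−8, 11)| = √((12)² + (2)²) = 2√37.

2√37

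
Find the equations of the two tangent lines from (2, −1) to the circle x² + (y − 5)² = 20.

x + 2y = 0 and 2x − y = 5

Write the tangent as mx − y + (−1 − m·(2)) = 0 and set its distance from the centre to 2√5:
[m·(−2) − (6)]² = 20(m² + 1)
2m² − 3m − 2 = 0, so m = −1/2 or m = 2.
Through (2, −1) these give x + 2y = 0 and 2x − y = 5.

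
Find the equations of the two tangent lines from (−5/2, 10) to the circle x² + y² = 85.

6x − 7y = −85 and 2x + 9y = 85

Write the tangent as mx − y + (10 − m·(−5/2)) = 0 and set its distance from the centre to √85:
(5/2m − (−10))² = 85(m² + 1)
63m² − 40m − 12 = 0, so m = 6/7 or m = −2/9.
With m = 6/7: 6x − 7y = −85. With m = −2/9: 2x + 9y = 85.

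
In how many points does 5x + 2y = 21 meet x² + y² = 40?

Substituting the line into the circle gives 29x² − 210x + 281 = 0.
Δ = 44100 − 32596 = 11504.
Two real roots: the line is a secant.

2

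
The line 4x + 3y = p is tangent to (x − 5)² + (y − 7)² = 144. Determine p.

p = −19 or p = 101

For a tangent, require d(centre, line) = r = 12.
|4·5 + 3·7 − p| / √25 = 12
|p − (41)| = 12·5, so p = 101 or p = −19.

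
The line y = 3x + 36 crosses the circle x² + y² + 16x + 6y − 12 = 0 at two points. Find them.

(−15, −9) and (−10, 6)

Express y = 3x + 36 and substitute into the circle:
10x² + 250x + 1500 = 0  ⟹  x² + 25x + 150 = 0
x = −10 or x = −15, giving (−10, 6) and (−15, −9).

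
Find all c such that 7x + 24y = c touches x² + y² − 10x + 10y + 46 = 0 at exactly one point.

The line touches the circle iff its distance from (5, −5) is 2:
|7·5 + 24·(−5) − c| / √625 = 2
|c − (−85)| = 2·25, so c = −35 or c = −135.

c = −135 or c = −35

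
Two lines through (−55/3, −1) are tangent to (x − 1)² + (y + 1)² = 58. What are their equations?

3x − 7y = −48 and 3x + 7y = −62

Write the tangent as mx − y + (−1 − m·(−55/3)) = 0 and set its distance from the centre to √58:
[m·(58/3) − (0)]² = 58(m² + 1)
49m² − 9 = 0, so m = 3/7 or m = −3/7.
With m = 3/7: 3x − 7y = −48. With m = −3/7: 3x + 7y = −62.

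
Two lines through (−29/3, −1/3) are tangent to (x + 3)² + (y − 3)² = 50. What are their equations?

A line y − (−1/3) = m(x − (−29/3)) is tangent when its distance from (−3, 3) is 5√2:
(20/3m − (10/3))² = 50(m² + 1)
m² + 8m + 7 = 0, so m = −1 or m = −7.
Through (−29/3, −1/3) these give x + y = −10 and 7x + y = −68.

x + y = −10 and 7x + y = −68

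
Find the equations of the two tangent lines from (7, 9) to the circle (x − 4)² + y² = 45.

2x + y = 23 and x − 2y = −11

A line y − (9) = m(x − (7)) is tangent when its distance from (4, 0) is 3√5:
[m·(−3) − (−9)]² = 45(m² + 1)
2m² + 3m − 2 = 0, so m = −2 or m = 1/2.
With m = −2: 2x + y = 23. With m = 1/2: x − 2y = −11.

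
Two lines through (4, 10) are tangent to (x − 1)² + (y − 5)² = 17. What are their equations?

4x + y = 26 and x − 4y = −36

Let a tangent through (4, 10) have slope m. Its distance from (1, 5) must equal √17:
(−3m − (−5))² = 17(m² + 1)
4m² + 15m − 4 = 0, so m = −4 or m = 1/4.
With m = −4: 4x + y = 26. With m = 1/4: x − 4y = −36.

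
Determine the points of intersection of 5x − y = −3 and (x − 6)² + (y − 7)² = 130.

Substitute y = 5x + 3:
26x² − 52x − 78 = 0  ⟹  x² − 2x − 3 = 0
x = 3 or x = −1, giving (3, 18) and (−1, −2).

(−1, −2) and (3, 18)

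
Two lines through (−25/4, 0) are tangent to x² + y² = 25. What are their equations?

A line y − (0) = m(x − (−25/4)) is tangent when its distance from (0, 0) is 5:
[m·(25/4) − (0)]² = 25(m² + 1)
9m² − 16 = 0, so m = 4/3 or m = −4/3.
Through (−25/4, 0) these give 4x − 3y = −25 and 4x + 3y = −25.

4x − 3y = −25 and 4x + 3y = −25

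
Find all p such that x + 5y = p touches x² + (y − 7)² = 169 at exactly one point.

For a tangent, require d(centre, line) = r = 13.
|1·0 + 5·7 − p| / √26 = 13
|p − (35)| = 13√26.

p = 35 ± 13√26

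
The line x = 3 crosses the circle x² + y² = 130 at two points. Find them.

The line gives x = 3. Substituting into the circle:
y² − 121 = 0
y = 11 or y = −11, giving (3, 11) and (3, −11).

(3, −11) and (3, 11)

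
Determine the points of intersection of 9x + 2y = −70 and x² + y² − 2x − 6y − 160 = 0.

(−10, 10) and (−6, −8)

From the line, y = (−70 − 9x)/2. Substituting:
85x² + 1360x + 5100 = 0  ⟹  x² + 16x + 60 = 0
x = −6 or x = −10, giving (−6, −8) and (−10, 10).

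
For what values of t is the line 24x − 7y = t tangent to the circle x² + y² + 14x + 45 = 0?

The line touches the circle iff its distance from (−7, 0) is 2:
|24·(−7) − 7·0 − t| / √625 = 2
|t − (−168)| = 2·25, so t = −118 or t = −218.

t = −218 or t = −118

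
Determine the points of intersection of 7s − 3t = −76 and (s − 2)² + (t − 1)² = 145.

(−10, 2) and (−7, 9)

Substitute t = (76 + 7s)/3:
58s² + 986s + 4060 = 0  ⟹  s² + 17s + 70 = 0
s = −7 or s = −10, giving (−7, 9) and (−10, 2).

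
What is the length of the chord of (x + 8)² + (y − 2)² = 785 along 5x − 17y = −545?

√314

Substitute y = (545 + 5x)/17:
314x² + 9734x + 52752 = 0  ⟹  x² + 31x + 168 = 0
x = −7 or x = −24, giving (−7, 30) and (−24, 25).
Chord length = distance between (−7, 30) and (−24, 25) = √314 = √314.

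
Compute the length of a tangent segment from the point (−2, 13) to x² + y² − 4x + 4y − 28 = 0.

√205

Centre (2, −2), r² = 36. |PO|² = (−4)² + (15)² = 241.
By the tangent–radius right angle, tangent length = √(|PO|² − r²) = √205.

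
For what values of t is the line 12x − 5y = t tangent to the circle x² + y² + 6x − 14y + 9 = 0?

Tangency holds when the distance from the centre (−3, 7) to the line equals the radius 7:
|12·(−3) − 5·7 − t| / √169 = 7
|t − (−71)| = 7·13, so t = 20 or t = −162.

t = −162 or t = 20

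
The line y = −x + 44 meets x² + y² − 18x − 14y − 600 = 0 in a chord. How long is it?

The distance from (9, 7) to the line is 28/√2, and r² = 730.
Chord = 2√(r² − d²) = 2·√(338) = 26√2.

26√2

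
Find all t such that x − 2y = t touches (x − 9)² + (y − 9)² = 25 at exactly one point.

t = −9 ± 5√5

Tangency holds when the distance from the centre (9, 9) to the line equals the radius 5:
|1·9 − 2·9 − t| / √5 = 5
|t − (−9)| = 5√5.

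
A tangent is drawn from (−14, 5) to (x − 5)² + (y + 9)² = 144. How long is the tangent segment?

The centre is (5, −9) and r = 12. The square of the distance from P to the centre is 361 + 196 = 557.
The tangent meets the radius at right angles, so tangent² = |PO|² − r² = 557 − 144 = 413.

√413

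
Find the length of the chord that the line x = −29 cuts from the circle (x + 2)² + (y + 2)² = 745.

8

The line gives x = −29. Substituting into the circle:
y² + 4y − 12 = 0
y = 2 or y = −6, giving (−29, 2) and (−29, −6).
Chord length = distance between (−29, 2) and (−29, −6) = √64 = 8.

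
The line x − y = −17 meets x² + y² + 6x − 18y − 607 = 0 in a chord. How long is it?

37√2

The distance from (−3, 9) to the line is 5/√2, and r² = 697.
Chord = 2√(r² − d²) = 2·√(1369/2) = 37√2.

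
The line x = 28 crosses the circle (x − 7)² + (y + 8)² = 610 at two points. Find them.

(28, −21) and (28, 5)

The line gives x = 28. Substituting into the circle:
y² + 16y − 105 = 0
y = 5 or y = −21, giving (28, 5) and (28, −21).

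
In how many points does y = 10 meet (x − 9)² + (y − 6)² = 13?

Substituting the line into the circle gives x² − 18x + 84 = 0.
Discriminant = (−18)² − 4·1·(84) = −12 < 0.
No real roots: the line does not meet the circle.

0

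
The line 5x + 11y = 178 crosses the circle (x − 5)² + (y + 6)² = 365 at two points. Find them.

(7, 13) and (18, 8)

From the line, y = (178 − 5x)/11. Substituting:
146x² − 3650x + 18396 = 0  ⟹  x² − 25x + 126 = 0
x = 18 or x = 7, giving (18, 8) and (7, 13).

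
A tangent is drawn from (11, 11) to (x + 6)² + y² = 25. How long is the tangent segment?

√385

Centre (−6, 0), r² = 25. |PO|² = (17)² + (11)² = 410.
Power of the point: PT² = |PO|² − r² = 385, so PT = √385.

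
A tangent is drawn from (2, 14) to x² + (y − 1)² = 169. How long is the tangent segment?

2

With centre O = (0, 1), |OP|² = 173 and r² = 169.
Power of the point: PT² = |PO|² − r² = 4, so PT = 2.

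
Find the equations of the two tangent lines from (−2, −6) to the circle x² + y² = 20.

2x + y = −10 and x − 2y = 10

A line y − (−6) = m(x − (−2)) is tangent when its distance from (0, 0) is 2√5:
(2m − (6))² = 20(m² + 1)
2m² + 3m − 2 = 0, so m = −2 or m = 1/2.
Through (−2, −6) these give 2x + y = −10 and x − 2y = 10.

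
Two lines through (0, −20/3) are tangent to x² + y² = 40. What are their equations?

A line y − (−20/3) = m(x − (0)) is tangent when its distance from (0, 0) is 2√10:
(0m − (20/3))² = 40(m² + 1)
9m² − 1 = 0, so m = 1/3 or m = −1/3.
With m = 1/3: x − 3y = 20. With m = −1/3: x + 3y = −20.

x − 3y = 20 and x + 3y = −20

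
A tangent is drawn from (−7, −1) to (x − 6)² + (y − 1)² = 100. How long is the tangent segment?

√73

With centre O = (6, 1), |OP|² = 173 and r² = 100.
By the tangent–radius right angle, tangent length = √(|PO|² − r²) = √73.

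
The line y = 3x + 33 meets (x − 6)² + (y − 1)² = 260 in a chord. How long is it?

2√10

Centre (6, 1), r² = 260. Perpendicular distance d from centre to line = |50| / √10 = 50/√10.
Chord = 2√(r² − d²) = 2·√(10) = 2√10.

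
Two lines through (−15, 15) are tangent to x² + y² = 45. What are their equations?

2x + y = −15 and x + 2y = 15

A line y − (15) = m(x − (−15)) is tangent when its distance from (0, 0) is 3√5:
[m·(15) − (−15)]² = 45(m² + 1)
2m² + 5m + 2 = 0, so m = −2 or m = −1/2.
Through (−15, 15) these give 2x + y = −15 and x + 2y = 15.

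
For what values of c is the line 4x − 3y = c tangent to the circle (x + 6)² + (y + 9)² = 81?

The line touches the circle iff its distance from (−6, −9) is 9:
|4·(−6) − 3·(−9) − c| / √25 = 9
|c − (3)| = 9·5, so c = 48 or c = −42.

c = −42 or c = 48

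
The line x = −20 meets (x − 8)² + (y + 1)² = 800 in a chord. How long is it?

Centre (8, −1), r² = 800. Perpendicular distance d from centre to line = |28| / √1 = 28.
Half the chord is √(r² − d²) = √(16), so the full chord is 8.

8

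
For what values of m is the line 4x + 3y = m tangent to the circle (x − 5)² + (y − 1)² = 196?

m = −47 or m = 93

For a tangent, require d(centre, line) = r = 14.
|4·5 + 3·1 − m| / √25 = 14
|m − (23)| = 14·5, so m = 93 or m = −47.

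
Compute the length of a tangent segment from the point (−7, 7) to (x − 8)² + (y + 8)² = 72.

3√42

The centre is (8, −8) and r = 6√2. The square of the distance from P to the centre is 225 + 225 = 450.
Power of the point: PT² = |PO|² − r² = 378, so PT = 3√42.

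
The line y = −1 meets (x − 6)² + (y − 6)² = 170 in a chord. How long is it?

22

Substitute y = −1:
x² − 12x − 85 = 0
x = 17 or x = −5, giving (17, −1) and (−5, −1).
Chord length = distance between (17, −1) and (−5, −1) = √484 = 22.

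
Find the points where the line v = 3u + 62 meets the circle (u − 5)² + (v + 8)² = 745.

From the line, v = 3u + 62. Substituting:
10u² + 410u + 4180 = 0  ⟹  u² + 41u + 418 = 0
u = −19 or u = −22, giving (−19, 5) and (−22, −4).

(−22, −4) and (−19, 5)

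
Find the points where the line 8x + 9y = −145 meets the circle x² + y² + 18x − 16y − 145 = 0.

(−26, 7) and (−8, −9)

Substitute y = (−145 − 8x)/9:
145x² + 4930x + 30160 = 0  ⟹  x² + 34x + 208 = 0
x = −8 or x = −26, giving (−8, −9) and (−26, 7).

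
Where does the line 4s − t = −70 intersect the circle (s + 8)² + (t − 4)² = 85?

(−17, 2) and (−15, 10)

Express t = 4s + 70 and substitute into the circle:
17s² + 544s + 4335 = 0  ⟹  s² + 32s + 255 = 0
s = −15 or s = −17, giving (−15, 10) and (−17, 2).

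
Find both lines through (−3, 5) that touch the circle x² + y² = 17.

Let a tangent through (−3, 5) have slope m. Its distance from (0, 0) must equal √17:
[m·(3) − (−5)]² = 17(m² + 1)
4m² − 15m − 4 = 0, so m = −1/4 or m = 4.
With m = −1/4: x + 4y = 17. With m = 4: 4x − y = −17.

x + 4y = 17 and 4x − y = −17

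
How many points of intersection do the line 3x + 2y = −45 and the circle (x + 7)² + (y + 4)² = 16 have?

Substituting the line into the circle gives 13x² + 278x + 1501 = 0.
Discriminant = (278)² − 4·13·(1501) = −768 < 0.
No real roots: the line does not meet the circle.

0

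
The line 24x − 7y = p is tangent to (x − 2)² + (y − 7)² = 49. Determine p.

p = −176 or p = 174

For a tangent, require d(centre, line) = r = 7.
|24·2 − 7·7 − p| / √625 = 7
|p − (−1)| = 7·25, so p = 174 or p = −176.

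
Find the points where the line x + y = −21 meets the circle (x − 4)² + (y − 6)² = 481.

(−12, −9) and (−11, −10)

From the line, y = −x − 21. Substituting:
2x² + 46x + 264 = 0  ⟹  x² + 23x + 132 = 0
x = −11 or x = −12, giving (−11, −10) and (−12, −9).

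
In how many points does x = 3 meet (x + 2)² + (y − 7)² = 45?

Centre (−2, 7), r² = 45. Distance² from centre to line = (−5)² = 25.
Since d² < r², the line cuts the circle twice.

2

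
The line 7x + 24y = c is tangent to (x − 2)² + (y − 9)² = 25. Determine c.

c = 105 or c = 355

Tangency holds when the distance from the centre (2, 9) to the line equals the radius 5:
|7·2 + 24·9 − c| / √625 = 5
|c − (230)| = 5·25, so c = 355 or c = 105.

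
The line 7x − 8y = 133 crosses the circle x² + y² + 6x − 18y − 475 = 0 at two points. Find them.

(3, −14) and (19, 0)

Substitute y = (−133 + 7x)/8:
113x² − 2486x + 6441 = 0  ⟹  x² − 22x + 57 = 0
x = 19 or x = 3, giving (19, 0) and (3, −14).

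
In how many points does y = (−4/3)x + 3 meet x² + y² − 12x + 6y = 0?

Substituting the line into the circle gives 25x² − 252x + 243 = 0.
Δ = 63504 − 24300 = 39204.
Two real roots: the line is a secant.

2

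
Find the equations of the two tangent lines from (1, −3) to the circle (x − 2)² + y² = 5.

Let a tangent through (1, −3) have slope m. Its distance from (2, 0) must equal √5:
[m·(1) − (3)]² = 5(m² + 1)
2m² + 3m − 2 = 0, so m = −2 or m = 1/2.
With m = −2: 2x + y = −1. With m = 1/2: x − 2y = 7.

2x + y = −1 and x − 2y = 7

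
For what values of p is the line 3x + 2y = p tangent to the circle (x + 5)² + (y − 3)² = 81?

Tangency holds when the distance from the centre (−5, 3) to the line equals the radius 9:
|3·(−5) + 2·3 − p| / √13 = 9
|p − (−9)| = 9√13.

p = −9 ± 9√13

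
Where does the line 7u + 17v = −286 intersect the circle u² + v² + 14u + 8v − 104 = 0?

(−19, −9) and (−2, −16)

Express v = (−286 − 7u)/17 and substitute into the circle:
338u² + 7098u + 12844 = 0  ⟹  u² + 21u + 38 = 0
u = −2 or u = −19, giving (−2, −16) and (−19, −9).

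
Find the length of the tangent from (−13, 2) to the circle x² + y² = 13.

With centre O = (0, 0), |OP|² = 173 and r² = 13.
By the tangent–radius right angle, tangent length = √(|PO|² − r²) = √160 = 4√10.

4√10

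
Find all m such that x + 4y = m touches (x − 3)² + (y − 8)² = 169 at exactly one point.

m = 35 ± 13√17

The line touches the circle iff its distance from (3, 8) is 13:
|1·3 + 4·8 − m| / √17 = 13
|m − (35)| = 13√17.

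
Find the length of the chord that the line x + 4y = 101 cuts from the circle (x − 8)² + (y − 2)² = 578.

Substitute y = (101 − x)/4:
17x² − 442x + 425 = 0  ⟹  x² − 26x + 25 = 0
x = 25 or x = 1, giving (25, 19) and (1, 25).
|(25, 19) − (1, 25)| = √((24)² + (−6)²) = 6√17.

6√17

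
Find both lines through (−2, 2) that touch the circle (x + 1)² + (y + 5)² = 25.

3x + 4y = 2 and 4x − 3y = −14

Write the tangent as mx − y + (2 − m·(−2)) = 0 and set its distance from the centre to 5:
(1m − (−7))² = 25(m² + 1)
12m² − 7m − 12 = 0, so m = −3/4 or m = 4/3.
Through (−2, 2) these give 3x + 4y = 2 and 4x − 3y = −14.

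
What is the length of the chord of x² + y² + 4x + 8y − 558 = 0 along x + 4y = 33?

The distance from (−2, −4) to the line is 51/√17, and r² = 578.
Chord = 2√(r² − d²) = 2·√(425) = 10√17.

10√17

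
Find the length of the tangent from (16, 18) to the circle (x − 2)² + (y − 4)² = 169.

Centre (2, 4), r² = 169. |PO|² = (14)² + (14)² = 392.
By the tangent–radius right angle, tangent length = √(|PO|² − r²) = √223.

√223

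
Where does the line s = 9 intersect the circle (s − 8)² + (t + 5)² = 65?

The line gives s = 9. Substituting into the circle:
t² + 10t − 39 = 0
t = 3 or t = −13, giving (9, 3) and (9, −13).

(9, −13) and (9, 3)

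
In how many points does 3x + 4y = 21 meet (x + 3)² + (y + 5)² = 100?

Substituting the line into the circle gives 25x² − 150x + 225 = 0.
Δ = 22500 − 22500 = 0.
A repeated root: the line is tangent.

1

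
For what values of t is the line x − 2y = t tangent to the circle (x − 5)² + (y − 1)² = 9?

The line touches the circle iff its distance from (5, 1) is 3:
|1·5 − 2·1 − t| / √5 = 3
|t − (3)| = 3√5.

t = 3 ± 3√5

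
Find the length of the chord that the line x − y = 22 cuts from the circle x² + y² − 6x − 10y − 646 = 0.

Centre (3, 5), r² = 680. Perpendicular distance d from centre to line = |−24| / √2 = 24/√2.
Half the chord is √(r² − d²) = √(392), so the full chord is 28√2.

28√2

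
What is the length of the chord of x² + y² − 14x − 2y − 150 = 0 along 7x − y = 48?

Centre (7, 1), r² = 200. Perpendicular distance d from centre to line = |0| / √50 = 0/√50.
Half the chord is √(r² − d²) = √(200), so the full chord is 20√2.

20√2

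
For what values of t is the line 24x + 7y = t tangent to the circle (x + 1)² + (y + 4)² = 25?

The line touches the circle iff its distance from (−1, −4) is 5:
|24·(−1) + 7·(−4) − t| / √625 = 5
|t − (−52)| = 5·25, so t = 73 or t = −177.

t = −177 or t = 73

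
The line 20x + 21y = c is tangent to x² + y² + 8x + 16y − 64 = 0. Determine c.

Tangency holds when the distance from the centre (−4, −8) to the line equals the radius 12:
|20·(−4) + 21·(−8) − c| / √841 = 12
|c − (−248)| = 12·29, so c = 100 or c = −596.

c = −596 or c = 100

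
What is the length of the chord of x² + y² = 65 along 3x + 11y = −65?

From the line, y = (−65 − 3x)/11. Substituting:
130x² + 390x − 3640 = 0  ⟹  x² + 3x − 28 = 0
x = 4 or x = −7, giving (4, −7) and (−7, −4).
Chord length = distance between (4, −7) and (−7, −4) = √130 = √130.

√130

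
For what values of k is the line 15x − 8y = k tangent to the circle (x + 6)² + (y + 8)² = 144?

k = −230 or k = 178

Tangency holds when the distance from the centre (−6, −8) to the line equals the radius 12:
|15·(−6) − 8·(−8) − k| / √289 = 12
|k − (−26)| = 12·17, so k = 178 or k = −230.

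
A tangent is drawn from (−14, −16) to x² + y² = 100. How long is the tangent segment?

4√22

The centre is (0, 0) and r = 10. The square of the distance from P to the centre is 196 + 256 = 452.
The tangent meets the radius at right angles, so tangent² = |PO|² − r² = 452 − 100 = 352.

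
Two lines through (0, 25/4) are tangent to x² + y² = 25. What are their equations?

A line y − (25/4) = m(x − (0)) is tangent when its distance from (0, 0) is 5:
[m·(0) − (−25/4)]² = 25(m² + 1)
16m² − 9 = 0, so m = −3/4 or m = 3/4.
With m = −3/4: 3x + 4y = 25. With m = 3/4: 3x − 4y = −25.

3x + 4y = 25 and 3x − 4y = −25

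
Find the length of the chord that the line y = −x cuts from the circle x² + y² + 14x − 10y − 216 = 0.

Substitute y = −x:
2x² + 24x − 216 = 0  ⟹  x² + 12x − 108 = 0
x = 6 or x = −18, giving (6, −6) and (−18, 18).
Chord length = distance between (6, −6) and (−18, 18) = √1152 = 24√2.

24√2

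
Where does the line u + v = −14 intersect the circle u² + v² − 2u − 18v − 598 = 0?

(−25, 11) and (3, −17)

Express v = −u − 14 and substitute into the circle:
2u² + 44u − 150 = 0  ⟹  u² + 22u − 75 = 0
u = 3 or u = −25, giving (3, −17) and (−25, 11).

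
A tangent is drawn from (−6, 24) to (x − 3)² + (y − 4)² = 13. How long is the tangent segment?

Centre (3, 4), r² = 13. |PO|² = (−9)² + (20)² = 481.
The tangent meets the radius at right angles, so tangent² = |PO|² − r² = 481 − 13 = 468.

6√13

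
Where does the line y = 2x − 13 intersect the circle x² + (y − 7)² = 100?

Substitute y = 2x − 13:
5x² − 80x + 300 = 0  ⟹  x² − 16x + 60 = 0
x = 10 or x = 6, giving (10, 7) and (6, −1).

(6, −1) and (10, 7)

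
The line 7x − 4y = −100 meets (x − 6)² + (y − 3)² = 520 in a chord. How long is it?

4√65

The distance from (6, 3) to the line is 130/√65, and r² = 520.
Half the chord is √(r² − d²) = √(260), so the full chord is 4√65.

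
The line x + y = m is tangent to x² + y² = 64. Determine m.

The line touches the circle iff its distance from (0, 0) is 8:
|1·0 + 1·0 − m| / √2 = 8
|m| = 8√2.

m = ±8√2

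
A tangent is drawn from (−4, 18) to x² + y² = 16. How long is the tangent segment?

The centre is (0, 0) and r = 4. The square of the distance from P to the centre is 16 + 324 = 340.
The tangent meets the radius at right angles, so tangent² = |PO|² − r² = 340 − 16 = 324.

18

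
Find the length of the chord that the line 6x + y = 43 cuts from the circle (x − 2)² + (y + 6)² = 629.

8√37

Substitute y = −6x + 43:
37x² − 592x + 1776 = 0  ⟹  x² − 16x + 48 = 0
x = 12 or x = 4, giving (12, −29) and (4, 19).
Chord length = distance between (12, −29) and (4, 19) = √2368 = 8√37.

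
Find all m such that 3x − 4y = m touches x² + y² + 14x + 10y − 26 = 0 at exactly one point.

For a tangent, require d(centre, line) = r = 10.
|3·(−7) − 4·(−5) − m| / √25 = 10
|m − (−1)| = 10·5, so m = 49 or m = −51.

m = −51 or m = 49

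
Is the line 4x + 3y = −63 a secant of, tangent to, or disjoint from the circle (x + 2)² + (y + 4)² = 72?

Substituting the line into the circle gives 25x² + 444x + 1989 = 0.
Discriminant = (444)² − 4·25·(1989) = −1764 < 0.
No real roots: the line does not meet the circle.

disjoint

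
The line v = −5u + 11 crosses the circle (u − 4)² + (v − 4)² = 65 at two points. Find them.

From the line, v = −5u + 11. Substituting:
26u² − 78u = 0  ⟹  u² − 3u = 0
u = 3 or u = 0, giving (3, −4) and (0, 11).

(0, 11) and (3, −4)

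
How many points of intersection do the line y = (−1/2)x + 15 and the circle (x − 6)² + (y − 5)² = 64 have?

2

Substituting the line into the circle gives 5x² − 88x + 288 = 0.
Discriminant = (−88)² − 4·5·(288) = 1984 > 0.
Two real roots: the line is a secant.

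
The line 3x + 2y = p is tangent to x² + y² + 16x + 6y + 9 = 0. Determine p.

p = −30 ± 8√13

Tangency holds when the distance from the centre (−8, −3) to the line equals the radius 8:
|3·(−8) + 2·(−3) − p| / √13 = 8
|p − (−30)| = 8√13.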